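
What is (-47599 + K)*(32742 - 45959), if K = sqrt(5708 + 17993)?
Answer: 629115983 - 13217*sqrt(23701) ≈ 6.2708e+8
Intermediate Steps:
K = sqrt(23701) ≈ 153.95
(-47599 + K)*(32742 - 45959) = (-47599 + sqrt(23701))*(32742 - 45959) = (-47599 + sqrt(23701))*(-13217) = 629115983 - 13217*sqrt(23701)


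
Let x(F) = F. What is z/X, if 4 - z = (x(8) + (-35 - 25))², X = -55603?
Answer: 2700/55603 ≈ 0.048559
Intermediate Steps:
z = -2700 (z = 4 - (8 + (-35 - 25))² = 4 - (8 - 60)² = 4 - 1*(-52)² = 4 - 1*2704 = 4 - 2704 = -2700)
z/X = -2700/(-55603) = -2700*(-1/55603) = 2700/55603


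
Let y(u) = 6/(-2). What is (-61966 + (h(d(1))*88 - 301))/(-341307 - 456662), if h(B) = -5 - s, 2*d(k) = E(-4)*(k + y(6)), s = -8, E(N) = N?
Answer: 62003/797969 ≈ 0.077701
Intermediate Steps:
y(u) = -3 (y(u) = 6*(-1/2) = -3)
d(k) = 6 - 2*k (d(k) = (-4*(k - 3))/2 = (-4*(-3 + k))/2 = (12 - 4*k)/2 = 6 - 2*k)
h(B) = 3 (h(B) = -5 - 1*(-8) = -5 + 8 = 3)
(-61966 + (h(d(1))*88 - 301))/(-341307 - 456662) = (-61966 + (3*88 - 301))/(-341307 - 456662) = (-61966 + (264 - 301))/(-797969) = (-61966 - 37)*(-1/797969) = -62003*(-1/797969) = 62003/797969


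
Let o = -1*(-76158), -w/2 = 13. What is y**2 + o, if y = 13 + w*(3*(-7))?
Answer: 388639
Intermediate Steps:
w = -26 (w = -2*13 = -26)
y = 559 (y = 13 - 78*(-7) = 13 - 26*(-21) = 13 + 546 = 559)
o = 76158
y**2 + o = 559**2 + 76158 = 312481 + 76158 = 388639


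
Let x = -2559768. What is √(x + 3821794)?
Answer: √1262026 ≈ 1123.4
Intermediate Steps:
√(x + 3821794) = √(-2559768 + 3821794) = √1262026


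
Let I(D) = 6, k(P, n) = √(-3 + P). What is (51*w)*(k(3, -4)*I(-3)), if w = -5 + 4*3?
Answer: 0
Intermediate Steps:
w = 7 (w = -5 + 12 = 7)
(51*w)*(k(3, -4)*I(-3)) = (51*7)*(√(-3 + 3)*6) = 357*(√0*6) = 357*(0*6) = 357*0 = 0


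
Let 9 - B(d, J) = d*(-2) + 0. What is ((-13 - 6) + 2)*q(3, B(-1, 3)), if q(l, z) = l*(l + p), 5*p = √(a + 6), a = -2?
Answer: -867/5 ≈ -173.40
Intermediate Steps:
p = ⅖ (p = √(-2 + 6)/5 = √4/5 = (⅕)*2 = ⅖ ≈ 0.40000)
B(d, J) = 9 + 2*d (B(d, J) = 9 - (d*(-2) + 0) = 9 - (-2*d + 0) = 9 - (-2)*d = 9 + 2*d)
q(l, z) = l*(⅖ + l) (q(l, z) = l*(l + ⅖) = l*(⅖ + l))
((-13 - 6) + 2)*q(3, B(-1, 3)) = ((-13 - 6) + 2)*((⅕)*3*(2 + 5*3)) = (-19 + 2)*((⅕)*3*(2 + 15)) = -17*3*17/5 = -17*51/5 = -867/5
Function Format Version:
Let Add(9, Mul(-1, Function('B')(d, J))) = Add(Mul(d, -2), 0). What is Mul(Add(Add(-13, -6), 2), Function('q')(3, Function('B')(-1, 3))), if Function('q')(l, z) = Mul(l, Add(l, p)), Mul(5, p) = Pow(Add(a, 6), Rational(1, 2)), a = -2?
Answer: Rational(-867, 5) ≈ -173.40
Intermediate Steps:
p = Rational(2, 5) (p = Mul(Rational(1, 5), Pow(Add(-2, 6), Rational(1, 2))) = Mul(Rational(1, 5), Pow(4, Rational(1, 2))) = Mul(Rational(1, 5), 2) = Rational(2, 5) ≈ 0.40000)
Function('B')(d, J) = Add(9, Mul(2, d)) (Function('B')(d, J) = Add(9, Mul(-1, Add(Mul(d, -2), 0))) = Add(9, Mul(-1, Add(Mul(-2, d), 0))) = Add(9, Mul(-1, Mul(-2, d))) = Add(9, Mul(2, d)))
Function('q')(l, z) = Mul(l, Add(Rational(2, 5), l)) (Function('q')(l, z) = Mul(l, Add(l, Rational(2, 5))) = Mul(l, Add(Rational(2, 5), l)))
Mul(Add(Add(-13, -6), 2), Function('q')(3, Function('B')(-1, 3))) = Mul(Add(Add(-13, -6), 2), Mul(Rational(1, 5), 3, Add(2, Mul(5, 3)))) = Mul(Add(-19, 2), Mul(Rational(1, 5), 3, Add(2, 15))) = Mul(-17, Mul(Rational(1, 5), 3, 17)) = Mul(-17, Rational(51, 5)) = Rational(-867, 5)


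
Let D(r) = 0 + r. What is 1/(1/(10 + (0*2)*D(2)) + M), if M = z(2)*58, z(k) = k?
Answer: 10/1161 ≈ 0.0086133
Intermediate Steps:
D(r) = r
M = 116 (M = 2*58 = 116)
1/(1/(10 + (0*2)*D(2)) + M) = 1/(1/(10 + (0*2)*2) + 116) = 1/(1/(10 + 0*2) + 116) = 1/(1/(10 + 0) + 116) = 1/(1/10 + 116) = 1/(1161/10) = 10/1161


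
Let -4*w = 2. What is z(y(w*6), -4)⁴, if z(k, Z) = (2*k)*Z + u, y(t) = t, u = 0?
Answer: 331776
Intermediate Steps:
w = -½ (w = -¼*2 = -½ ≈ -0.50000)
z(k, Z) = 2*Z*k (z(k, Z) = (2*k)*Z + 0 = 2*Z*k + 0 = 2*Z*k)
z(y(w*6), -4)⁴ = (2*(-4)*(-½*6))⁴ = (2*(-4)*(-3))⁴ = 24⁴ = 331776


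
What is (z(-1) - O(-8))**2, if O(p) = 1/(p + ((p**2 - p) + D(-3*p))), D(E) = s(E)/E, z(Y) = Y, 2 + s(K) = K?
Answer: 625681/606841 ≈ 1.0310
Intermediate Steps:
s(K) = -2 + K
D(E) = (-2 + E)/E
O(p) = 1/(p**2 - (-2 - 3*p)/(3*p)) (O(p) = 1/(p + ((p**2 - p) + (-2 - 3*p)/((-3*p)))) = 1/(p + ((p**2 - p) + (-1/(3*p))*(-2 - 3*p))) = 1/(p + ((p**2 - p) - (-2 - 3*p)/(3*p))) = 1/(p + (p**2 - p - (-2 - 3*p)/(3*p))) = 1/(p**2 - (-2 - 3*p)/(3*p)))
(z(-1) - O(-8))**2 = (-1 - 3*(-8)/(2 + 3*(-8) + 3*(-8)**3))**2 = (-1 - 3*(-8)/(2 - 24 + 3*(-512)))**2 = (-1 - 3*(-8)/(2 - 24 - 1536))**2 = (-1 - 3*(-8)/(-1558))**2 = (-1 - 3*(-8)*(-1)/1558)**2 = (-1 - 1*12/779)**2 = (-1 - 12/779)**2 = (-791/779)**2 = 625681/606841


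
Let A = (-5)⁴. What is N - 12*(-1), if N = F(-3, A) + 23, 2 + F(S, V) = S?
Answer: 30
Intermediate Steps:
A = 625
F(S, V) = -2 + S
N = 18 (N = (-2 - 3) + 23 = -5 + 23 = 18)
N - 12*(-1) = 18 - 12*(-1) = 18 + 12 = 30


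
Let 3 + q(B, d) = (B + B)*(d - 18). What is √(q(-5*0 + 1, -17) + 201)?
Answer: 8*√2 ≈ 11.314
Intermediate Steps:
q(B, d) = -3 + 2*B*(-18 + d) (q(B, d) = -3 + (B + B)*(d - 18) = -3 + (2*B)*(-18 + d) = -3 + 2*B*(-18 + d))
√(q(-5*0 + 1, -17) + 201) = √((-3 - 36*(-5*0 + 1) + 2*(-5*0 + 1)*(-17)) + 201) = √((-3 - 36*(0 + 1) + 2*(0 + 1)*(-17)) + 201) = √((-3 - 36*1 + 2*1*(-17)) + 201) = √((-3 - 36 - 34) + 201) = √(-73 + 201) = √128 = 8*√2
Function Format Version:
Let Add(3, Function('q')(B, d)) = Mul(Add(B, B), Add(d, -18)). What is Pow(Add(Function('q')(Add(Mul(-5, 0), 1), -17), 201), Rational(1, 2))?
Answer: Mul(8, Pow(2, Rational(1, 2))) ≈ 11.314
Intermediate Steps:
Function('q')(B, d) = Add(-3, Mul(2, B, Add(-18, d))) (Function('q')(B, d) = Add(-3, Mul(Add(B, B), Add(d, -18))) = Add(-3, Mul(Mul(2, B), Add(-18, d))) = Add(-3, Mul(2, B, Add(-18, d))))
Pow(Add(Function('q')(Add(Mul(-5, 0), 1), -17), 201), Rational(1, 2)) = Pow(Add(Add(-3, Mul(-36, Add(Mul(-5, 0), 1)), Mul(2, Add(Mul(-5, 0), 1), -17)), 201), Rational(1, 2)) = Pow(Add(Add(-3, Mul(-36, Add(0, 1)), Mul(2, Add(0, 1), -17)), 201), Rational(1, 2)) = Pow(Add(Add(-3, Mul(-36, 1), Mul(2, 1, -17)), 201), Rational(1, 2)) = Pow(Add(Add(-3, -36, -34), 201), Rational(1, 2)) = Pow(Add(-73, 201), Rational(1, 2)) = Pow(128, Rational(1, 2)) = Mul(8, Pow(2, Rational(1, 2)))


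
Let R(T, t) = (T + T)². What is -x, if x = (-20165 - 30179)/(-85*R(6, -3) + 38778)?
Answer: 25172/13269 ≈ 1.8971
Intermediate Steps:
R(T, t) = 4*T² (R(T, t) = (2*T)² = 4*T²)
x = -25172/13269 (x = (-20165 - 30179)/(-340*6² + 38778) = -50344/(-340*36 + 38778) = -50344/(-85*144 + 38778) = -50344/(-12240 + 38778) = -50344/26538 = -50344*1/26538 = -25172/13269 ≈ -1.8971)
-x = -1*(-25172/13269) = 25172/13269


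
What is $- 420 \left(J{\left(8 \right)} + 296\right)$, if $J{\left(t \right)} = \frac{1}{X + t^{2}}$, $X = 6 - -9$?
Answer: $- \frac{9821700}{79} \approx -1.2433 \cdot 10^{5}$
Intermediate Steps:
$X = 15$ ($X = 6 + 9 = 15$)
$J{\left(t \right)} = \frac{1}{15 + t^{2}}$
$- 420 \left(J{\left(8 \right)} + 296\right) = - 420 \left(\frac{1}{15 + 8^{2}} + 296\right) = - 420 \left(\frac{1}{15 + 64} + 296\right) = - 420 \left(\frac{1}{79} + 296\right) = \left(-420\right) \frac{23385}{79} = - \frac{9821700}{79}$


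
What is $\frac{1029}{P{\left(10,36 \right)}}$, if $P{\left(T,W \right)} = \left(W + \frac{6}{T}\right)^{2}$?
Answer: $\frac{8575}{11163} \approx 0.76816$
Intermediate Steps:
$\frac{1029}{P{\left(10,36 \right)}} = \frac{1029}{\frac{1}{100} \left(6 + 10 \cdot 36\right)^{2}} = \frac{1029}{\frac{1}{100} \left(6 + 360\right)^{2}} = \frac{1029}{\frac{1}{100} \cdot 366^{2}} = \frac{1029}{\frac{1}{100} \cdot 133956} = \frac{1029}{\frac{33489}{25}} = 1029 \cdot \frac{25}{33489} = \frac{8575}{11163}$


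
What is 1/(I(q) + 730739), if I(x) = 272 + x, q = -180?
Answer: 1/730831 ≈ 1.3683e-6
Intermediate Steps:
1/(I(q) + 730739) = 1/((272 - 180) + 730739) = 1/(92 + 730739) = 1/730831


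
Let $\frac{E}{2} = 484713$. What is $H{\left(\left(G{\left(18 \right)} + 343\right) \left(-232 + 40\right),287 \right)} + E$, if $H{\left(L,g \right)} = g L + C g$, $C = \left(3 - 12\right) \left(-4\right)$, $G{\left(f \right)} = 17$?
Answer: $-18857682$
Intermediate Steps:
$E = 969426$ ($E = 2 \cdot 484713 = 969426$)
$C = 36$ ($C = \left(-9\right) \left(-4\right) = 36$)
$H{\left(L,g \right)} = 36 g + L g$ ($H{\left(L,g \right)} = g L + 36 g = L g + 36 g = 36 g + L g$)
$H{\left(\left(G{\left(18 \right)} + 343\right) \left(-232 + 40\right),287 \right)} + E = 287 \left(36 + \left(17 + 343\right) \left(-232 + 40\right)\right) + 969426 = 287 \left(36 + 360 \left(-192\right)\right) + 969426 = 287 \left(36 - 69120\right) + 969426 = 287 \left(-69084\right) + 969426 = -19827108 + 969426 = -18857682$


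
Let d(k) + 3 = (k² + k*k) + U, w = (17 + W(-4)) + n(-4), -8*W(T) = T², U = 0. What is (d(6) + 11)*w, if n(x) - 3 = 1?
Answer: 1520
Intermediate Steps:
n(x) = 4 (n(x) = 3 + 1 = 4)
W(T) = -T²/8
w = 19 (w = (17 - ⅛*(-4)²) + 4 = (17 - ⅛*16) + 4 = (17 - 2) + 4 = 15 + 4 = 19)
d(k) = -3 + 2*k² (d(k) = -3 + ((k² + k*k) + 0) = -3 + ((k² + k²) + 0) = -3 + (2*k² + 0) = -3 + 2*k²)
(d(6) + 11)*w = ((-3 + 2*6²) + 11)*19 = ((-3 + 2*36) + 11)*19 = ((-3 + 72) + 11)*19 = (69 + 11)*19 = 80*19 = 1520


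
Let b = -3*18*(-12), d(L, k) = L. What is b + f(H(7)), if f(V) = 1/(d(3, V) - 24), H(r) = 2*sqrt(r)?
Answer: 13607/21 ≈ 647.95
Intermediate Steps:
f(V) = -1/21 (f(V) = 1/(3 - 24) = 1/(-21) = -1/21)
b = 648 (b = -54*(-12) = 648)
b + f(H(7)) = 648 - 1/21 = 13607/21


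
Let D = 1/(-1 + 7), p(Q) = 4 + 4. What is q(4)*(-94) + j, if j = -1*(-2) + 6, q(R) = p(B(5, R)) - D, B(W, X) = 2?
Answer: -2185/3 ≈ -728.33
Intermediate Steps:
p(Q) = 8
D = 1/6 ≈ 0.16667
q(R) = 47/6 (q(R) = 8 - 1*1/6 = 8 - 1/6 = 47/6)
j = 8 (j = 2 + 6 = 8)
q(4)*(-94) + j = (47/6)*(-94) + 8 = -2209/3 + 8 = -2185/3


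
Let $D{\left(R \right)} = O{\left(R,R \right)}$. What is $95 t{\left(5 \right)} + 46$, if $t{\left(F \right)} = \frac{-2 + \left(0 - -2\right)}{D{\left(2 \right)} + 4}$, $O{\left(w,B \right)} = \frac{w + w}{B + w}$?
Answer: $46$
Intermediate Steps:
$O{\left(w,B \right)} = \frac{2 w}{B + w}$
$D{\left(R \right)} = 1$ ($D{\left(R \right)} = \frac{2 R}{R + R} = \frac{2 R}{2 R} = 2 R \frac{1}{2 R} = 1$)
$t{\left(F \right)} = 0$ ($t{\left(F \right)} = \frac{-2 + \left(0 - -2\right)}{1 + 4} = \frac{-2 + \left(0 + 2\right)}{5} = \left(-2 + 2\right) \frac{1}{5} = 0 \cdot \frac{1}{5} = 0$)
$95 t{\left(5 \right)} + 46 = 95 \cdot 0 + 46 = 0 + 46 = 46$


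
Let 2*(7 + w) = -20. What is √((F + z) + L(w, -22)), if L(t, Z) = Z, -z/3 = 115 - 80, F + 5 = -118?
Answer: 5*I*√10 ≈ 15.811*I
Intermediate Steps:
F = -123 (F = -5 - 118 = -123)
w = -17 (w = -7 + (½)*(-20) = -7 - 10 = -17)
z = -105 (z = -3*(115 - 80) = -3*35 = -105)
√((F + z) + L(w, -22)) = √((-123 - 105) - 22) = √(-228 - 22) = √(-250) = 5*I*√10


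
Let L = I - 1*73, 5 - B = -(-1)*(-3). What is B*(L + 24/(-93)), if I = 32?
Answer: -10232/31 ≈ -330.06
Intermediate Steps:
B = 8 (B = 5 - (-1)*(-1*(-3)) = 5 - (-1)*3 = 5 - 1*(-3) = 5 + 3 = 8)
L = -41 (L = 32 - 1*73 = 32 - 73 = -41)
B*(L + 24/(-93)) = 8*(-41 + 24/(-93)) = 8*(-41 + 24*(-1/93)) = 8*(-41 - 8/31) = 8*(-1279/31) = -10232/31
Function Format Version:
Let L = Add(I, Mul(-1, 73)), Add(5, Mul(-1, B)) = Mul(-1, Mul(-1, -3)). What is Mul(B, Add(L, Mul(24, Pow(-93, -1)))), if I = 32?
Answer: Rational(-10232, 31) ≈ -330.06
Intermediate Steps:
B = 8 (B = Add(5, Mul(-1, Mul(-1, Mul(-1, -3)))) = Add(5, Mul(-1, Mul(-1, 3))) = Add(5, Mul(-1, -3)) = Add(5, 3) = 8)
L = -41 (L = Add(32, Mul(-1, 73)) = Add(32, -73) = -41)
Mul(B, Add(L, Mul(24, Pow(-93, -1)))) = Mul(8, Add(-41, Mul(24, Pow(-93, -1)))) = Mul(8, Add(-41, Mul(24, Rational(-1, 93)))) = Mul(8, Add(-41, Rational(-8, 31))) = Mul(8, Rational(-1279, 31)) = Rational(-10232, 31)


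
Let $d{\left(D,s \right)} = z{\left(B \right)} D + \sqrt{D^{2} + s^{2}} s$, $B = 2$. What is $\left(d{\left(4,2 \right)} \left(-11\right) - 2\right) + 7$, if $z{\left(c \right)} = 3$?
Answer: $-127 - 44 \sqrt{5} \approx -225.39$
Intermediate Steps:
$d{\left(D,s \right)} = 3 D + s \sqrt{D^{2} + s^{2}}$ ($d{\left(D,s \right)} = 3 D + \sqrt{D^{2} + s^{2}} s = 3 D + s \sqrt{D^{2} + s^{2}}$)
$\left(d{\left(4,2 \right)} \left(-11\right) - 2\right) + 7 = \left(\left(3 \cdot 4 + 2 \sqrt{4^{2} + 2^{2}}\right) \left(-11\right) - 2\right) + 7 = \left(\left(12 + 2 \sqrt{16 + 4}\right) \left(-11\right) - 2\right) + 7 = \left(\left(12 + 2 \sqrt{20}\right) \left(-11\right) - 2\right) + 7 = \left(\left(12 + 2 \cdot 2 \sqrt{5}\right) \left(-11\right) - 2\right) + 7 = \left(\left(12 + 4 \sqrt{5}\right) \left(-11\right) - 2\right) + 7 = \left(\left(-132 - 44 \sqrt{5}\right) - 2\right) + 7 = \left(-134 - 44 \sqrt{5}\right) + 7 = -127 - 44 \sqrt{5}$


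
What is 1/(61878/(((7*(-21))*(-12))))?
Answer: 294/10313 ≈ 0.028508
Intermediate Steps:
1/(61878/(((7*(-21))*(-12)))) = 1/(61878/((-147*(-12)))) = 1/(61878/1764) = 1/(61878*(1/1764)) = 1/(10313/294) = 294/10313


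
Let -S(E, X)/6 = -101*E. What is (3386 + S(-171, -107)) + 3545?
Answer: -96695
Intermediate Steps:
S(E, X) = 606*E (S(E, X) = -(-606)*E = 606*E)
(3386 + S(-171, -107)) + 3545 = (3386 + 606*(-171)) + 3545 = (3386 - 103626) + 3545 = -100240 + 3545 = -96695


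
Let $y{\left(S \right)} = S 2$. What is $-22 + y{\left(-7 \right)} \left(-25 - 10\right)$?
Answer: $468$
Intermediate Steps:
$y{\left(S \right)} = 2 S$
$-22 + y{\left(-7 \right)} \left(-25 - 10\right) = -22 + 2 \left(-7\right) \left(-25 - 10\right) = -22 - -490 = -22 + 490 = 468$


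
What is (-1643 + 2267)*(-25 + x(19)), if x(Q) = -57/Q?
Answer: -17472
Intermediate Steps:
(-1643 + 2267)*(-25 + x(19)) = (-1643 + 2267)*(-25 - 57/19) = 624*(-25 - 57*1/19) = 624*(-25 - 3) = 624*(-28) = -17472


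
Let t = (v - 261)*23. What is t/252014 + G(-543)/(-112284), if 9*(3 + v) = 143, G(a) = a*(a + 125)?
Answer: -1032881795/505306071 ≈ -2.0441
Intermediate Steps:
G(a) = a*(125 + a)
v = 116/9 (v = -3 + (⅑)*143 = -3 + 143/9 = 116/9 ≈ 12.889)
t = -51359/9 (t = (116/9 - 261)*23 = -2233/9*23 = -51359/9 ≈ -5706.6)
t/252014 + G(-543)/(-112284) = -51359/9/252014 - 543*(125 - 543)/(-112284) = -51359/9*1/252014 - 543*(-418)*(-1/112284) = -7337/324018 + 226974*(-1/112284) = -7337/324018 - 37829/18714 = -1032881795/505306071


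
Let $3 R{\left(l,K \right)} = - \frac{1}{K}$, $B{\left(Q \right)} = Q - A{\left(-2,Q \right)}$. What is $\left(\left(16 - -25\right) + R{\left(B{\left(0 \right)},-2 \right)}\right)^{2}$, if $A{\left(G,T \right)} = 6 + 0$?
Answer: $\frac{61009}{36} \approx 1694.7$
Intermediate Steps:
$A{\left(G,T \right)} = 6$
$B{\left(Q \right)} = -6 + Q$ ($B{\left(Q \right)} = Q - 6 = -6 + Q$)
$R{\left(l,K \right)} = - \frac{1}{3 K}$ ($R{\left(l,K \right)} = \frac{\left(-1\right) \frac{1}{K}}{3} = - \frac{1}{3 K}$)
$\left(\left(16 - -25\right) + R{\left(B{\left(0 \right)},-2 \right)}\right)^{2} = \left(\left(16 - -25\right) - \frac{1}{3 \left(-2\right)}\right)^{2} = \left(\left(16 + 25\right) - - \frac{1}{6}\right)^{2} = \left(41 + \frac{1}{6}\right)^{2} = \left(\frac{247}{6}\right)^{2} = \frac{61009}{36}$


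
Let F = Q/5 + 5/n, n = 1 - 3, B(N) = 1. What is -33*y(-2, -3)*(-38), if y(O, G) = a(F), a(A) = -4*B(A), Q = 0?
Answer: -5016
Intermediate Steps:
n = -2
F = -5/2 (F = 0/5 + 5/(-2) = 0*(⅕) + 5*(-½) = 0 - 5/2 = -5/2 ≈ -2.5000)
a(A) = -4 (a(A) = -4*1 = -4)
y(O, G) = -4
-33*y(-2, -3)*(-38) = -33*(-4)*(-38) = 132*(-38) = -5016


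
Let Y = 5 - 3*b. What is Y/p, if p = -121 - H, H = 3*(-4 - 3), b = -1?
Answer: -2/25 ≈ -0.080000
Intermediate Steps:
H = -21 (H = 3*(-7) = -21)
p = -100 (p = -121 - 1*(-21) = -121 + 21 = -100)
Y = 8 (Y = 5 - 3*(-1) = 5 + 3 = 8)
Y/p = 8/(-100) = 8*(-1/100) = -2/25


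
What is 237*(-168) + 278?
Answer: -39538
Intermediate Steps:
237*(-168) + 278 = -39816 + 278 = -39538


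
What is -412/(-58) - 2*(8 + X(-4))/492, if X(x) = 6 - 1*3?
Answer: 50357/7134 ≈ 7.0587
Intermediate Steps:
X(x) = 3 (X(x) = 6 - 3 = 3)
-412/(-58) - 2*(8 + X(-4))/492 = -412/(-58) - 2*(8 + 3)/492 = -412*(-1/58) - 2*11*(1/492) = 206/29 - 22*1/492 = 206/29 - 11/246 = 50357/7134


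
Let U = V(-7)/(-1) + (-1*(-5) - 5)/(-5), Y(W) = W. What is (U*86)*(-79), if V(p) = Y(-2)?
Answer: -13588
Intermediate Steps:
V(p) = -2
U = 2 (U = -2/(-1) + (-1*(-5) - 5)/(-5) = -2*(-1) + (5 - 5)*(-⅕) = 2 + 0*(-⅕) = 2 + 0 = 2)
(U*86)*(-79) = (2*86)*(-79) = 172*(-79) = -13588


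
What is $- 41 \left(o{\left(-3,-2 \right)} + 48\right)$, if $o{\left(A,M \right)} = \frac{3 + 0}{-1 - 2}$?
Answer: $-1927$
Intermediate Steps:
$o{\left(A,M \right)} = -1$ ($o{\left(A,M \right)} = \frac{3}{-3} = 3 \left(- \frac{1}{3}\right) = -1$)
$- 41 \left(o{\left(-3,-2 \right)} + 48\right) = - 41 \left(-1 + 48\right) = \left(-41\right) 47 = -1927$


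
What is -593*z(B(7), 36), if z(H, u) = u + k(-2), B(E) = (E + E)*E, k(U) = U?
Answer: -20162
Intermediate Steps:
B(E) = 2*E² (B(E) = (2*E)*E = 2*E²)
z(H, u) = -2 + u (z(H, u) = u - 2 = -2 + u)
-593*z(B(7), 36) = -593*(-2 + 36) = -593*34 = -20162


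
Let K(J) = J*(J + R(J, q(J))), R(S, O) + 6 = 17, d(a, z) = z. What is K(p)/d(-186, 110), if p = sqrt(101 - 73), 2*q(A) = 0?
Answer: 14/55 + sqrt(7)/5 ≈ 0.78370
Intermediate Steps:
q(A) = 0 (q(A) = (1/2)*0 = 0)
R(S, O) = 11 (R(S, O) = -6 + 17 = 11)
p = 2*sqrt(7) (p = sqrt(28) = 2*sqrt(7) ≈ 5.2915)
K(J) = J*(11 + J) (K(J) = J*(J + 11) = J*(11 + J))
K(p)/d(-186, 110) = ((2*sqrt(7))*(11 + 2*sqrt(7)))/110 = (2*sqrt(7)*(11 + 2*sqrt(7)))*(1/110) = sqrt(7)*(11 + 2*sqrt(7))/55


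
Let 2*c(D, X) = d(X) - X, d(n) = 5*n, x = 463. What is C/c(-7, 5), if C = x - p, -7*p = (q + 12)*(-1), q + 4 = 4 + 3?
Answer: 1613/35 ≈ 46.086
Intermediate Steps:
q = 3 (q = -4 + (4 + 3) = -4 + 7 = 3)
c(D, X) = 2*X (c(D, X) = (5*X - X)/2 = (4*X)/2 = 2*X)
p = 15/7 (p = -(3 + 12)*(-1)/7 = -15*(-1)/7 = -⅐*(-15) = 15/7 ≈ 2.1429)
C = 3226/7 (C = 463 - 1*15/7 = 463 - 15/7 = 3226/7 ≈ 460.86)
C/c(-7, 5) = (3226/7)/(2*5) = (3226/7)/10 = (⅒)*(3226/7) = 1613/35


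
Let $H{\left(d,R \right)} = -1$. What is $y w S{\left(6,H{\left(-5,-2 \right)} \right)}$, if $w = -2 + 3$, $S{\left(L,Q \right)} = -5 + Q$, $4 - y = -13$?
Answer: $-102$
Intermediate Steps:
$y = 17$ ($y = 4 - -13 = 4 + 13 = 17$)
$w = 1$
$y w S{\left(6,H{\left(-5,-2 \right)} \right)} = 17 \cdot 1 \left(-5 - 1\right) = 17 \left(-6\right) = -102$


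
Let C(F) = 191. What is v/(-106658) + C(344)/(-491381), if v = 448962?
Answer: -110315884100/26204857349 ≈ -4.2097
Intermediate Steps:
v/(-106658) + C(344)/(-491381) = 448962/(-106658) + 191/(-491381) = 448962*(-1/106658) + 191*(-1/491381) = -224481/53329 - 191/491381 = -110315884100/26204857349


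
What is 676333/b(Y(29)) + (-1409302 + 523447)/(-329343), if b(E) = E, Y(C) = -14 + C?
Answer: 74252942348/1646715 ≈ 45092.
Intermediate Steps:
676333/b(Y(29)) + (-1409302 + 523447)/(-329343) = 676333/(-14 + 29) + (-1409302 + 523447)/(-329343) = 676333/15 - 885855*(-1/329343) = 676333*(1/15) + 295285/109781 = 676333/15 + 295285/109781 = 74252942348/1646715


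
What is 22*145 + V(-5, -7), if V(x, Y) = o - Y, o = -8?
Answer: 3189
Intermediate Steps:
V(x, Y) = -8 - Y
22*145 + V(-5, -7) = 22*145 + (-8 - 1*(-7)) = 3190 + (-8 + 7) = 3190 - 1 = 3189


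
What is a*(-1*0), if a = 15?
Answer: 0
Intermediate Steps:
a*(-1*0) = 15*(-1*0) = 15*0 = 0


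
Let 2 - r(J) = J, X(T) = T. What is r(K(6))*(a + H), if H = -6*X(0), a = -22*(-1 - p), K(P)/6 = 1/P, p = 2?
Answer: 66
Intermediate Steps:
K(P) = 6/P
r(J) = 2 - J
a = 66 (a = -22*(-1 - 1*2) = -22*(-1 - 2) = -22*(-3) = 66)
H = 0 (H = -6*0 = 0)
r(K(6))*(a + H) = (2 - 6/6)*(66 + 0) = (2 - 6/6)*66 = (2 - 1*1)*66 = (2 - 1)*66 = 1*66 = 66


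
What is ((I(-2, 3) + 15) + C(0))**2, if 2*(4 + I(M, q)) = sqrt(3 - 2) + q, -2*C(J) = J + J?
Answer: 169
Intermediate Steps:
C(J) = -J (C(J) = -(J + J)/2 = -J)
I(M, q) = -7/2 + q/2 (I(M, q) = -4 + (sqrt(3 - 2) + q)/2 = -4 + (sqrt(1) + q)/2 = -4 + (1 + q)/2 = -4 + (1/2 + q/2) = -7/2 + q/2)
((I(-2, 3) + 15) + C(0))**2 = (((-7/2 + (1/2)*3) + 15) - 1*0)**2 = (((-7/2 + 3/2) + 15) + 0)**2 = ((-2 + 15) + 0)**2 = (13 + 0)**2 = 13**2 = 169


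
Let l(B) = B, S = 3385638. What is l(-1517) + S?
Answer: 3384121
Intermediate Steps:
l(-1517) + S = -1517 + 3385638 = 3384121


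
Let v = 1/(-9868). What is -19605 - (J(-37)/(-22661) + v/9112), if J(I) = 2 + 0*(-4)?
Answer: -2349848406653611/119859648928 ≈ -19605.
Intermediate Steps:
v = -1/9868 ≈ -0.00010134
J(I) = 2 (J(I) = 2 + 0 = 2)
-19605 - (J(-37)/(-22661) + v/9112) = -19605 - (2/(-22661) - 1/9868/9112) = -19605 - (2*(-1/22661) - 1/9868*1/9112) = -19605 - (-2/22661 - 1/89917216) = -19605 - 1*(-10579829/119859648928) = -19605 + 10579829/119859648928 = -2349848406653611/119859648928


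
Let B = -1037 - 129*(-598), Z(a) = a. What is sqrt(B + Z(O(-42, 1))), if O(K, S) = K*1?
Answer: sqrt(76063) ≈ 275.80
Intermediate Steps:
O(K, S) = K
B = 76105 (B = -1037 + 77142 = 76105)
sqrt(B + Z(O(-42, 1))) = sqrt(76105 - 42) = sqrt(76063)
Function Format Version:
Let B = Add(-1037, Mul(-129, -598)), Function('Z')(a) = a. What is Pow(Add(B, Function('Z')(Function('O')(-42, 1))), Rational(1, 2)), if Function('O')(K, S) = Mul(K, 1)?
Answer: Pow(76063, Rational(1, 2)) ≈ 275.80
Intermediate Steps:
Function('O')(K, S) = K
B = 76105 (B = Add(-1037, 77142) = 76105)
Pow(Add(B, Function('Z')(Function('O')(-42, 1))), Rational(1, 2)) = Pow(Add(76105, -42), Rational(1, 2)) = Pow(76063, Rational(1, 2))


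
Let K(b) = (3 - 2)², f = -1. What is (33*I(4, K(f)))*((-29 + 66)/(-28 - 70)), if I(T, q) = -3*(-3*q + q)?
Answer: -3663/49 ≈ -74.755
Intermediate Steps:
K(b) = 1 (K(b) = 1² = 1)
I(T, q) = 6*q (I(T, q) = -(-6)*q = 6*q)
(33*I(4, K(f)))*((-29 + 66)/(-28 - 70)) = (33*(6*1))*((-29 + 66)/(-28 - 70)) = (33*6)*(37/(-98)) = 198*(37*(-1/98)) = 198*(-37/98) = -3663/49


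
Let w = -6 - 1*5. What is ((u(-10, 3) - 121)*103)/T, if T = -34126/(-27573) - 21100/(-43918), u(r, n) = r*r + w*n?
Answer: -240546769281/74304856 ≈ -3237.3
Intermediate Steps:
w = -11 (w = -6 - 5 = -11)
u(r, n) = r**2 - 11*n (u(r, n) = r*r - 11*n = r**2 - 11*n)
T = 148609712/86496501 (T = -34126*(-1/27573) - 21100*(-1/43918) = 34126/27573 + 10550/21959 = 148609712/86496501 ≈ 1.7181)
((u(-10, 3) - 121)*103)/T = ((((-10)**2 - 11*3) - 121)*103)/(148609712/86496501) = (((100 - 33) - 121)*103)*(86496501/148609712) = ((67 - 121)*103)*(86496501/148609712) = -54*103*(86496501/148609712) = -5562*86496501/148609712 = -240546769281/74304856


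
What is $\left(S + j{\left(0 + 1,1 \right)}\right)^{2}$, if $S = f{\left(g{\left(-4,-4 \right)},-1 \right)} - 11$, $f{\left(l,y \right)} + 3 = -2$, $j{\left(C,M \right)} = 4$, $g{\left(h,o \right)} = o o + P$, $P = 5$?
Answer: $144$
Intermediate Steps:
$g{\left(h,o \right)} = 5 + o^{2}$ ($g{\left(h,o \right)} = o o + 5 = o^{2} + 5 = 5 + o^{2}$)
$f{\left(l,y \right)} = -5$ ($f{\left(l,y \right)} = -3 - 2 = -5$)
$S = -16$ ($S = -5 - 11 = -16$)
$\left(S + j{\left(0 + 1,1 \right)}\right)^{2} = \left(-16 + 4\right)^{2} = \left(-12\right)^{2} = 144$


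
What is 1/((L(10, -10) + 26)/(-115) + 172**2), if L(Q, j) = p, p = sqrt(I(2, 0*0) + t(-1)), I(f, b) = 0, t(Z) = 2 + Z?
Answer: 115/3402133 ≈ 3.3802e-5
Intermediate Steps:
p = 1 (p = sqrt(0 + (2 - 1)) = sqrt(0 + 1) = sqrt(1) = 1)
L(Q, j) = 1
1/((L(10, -10) + 26)/(-115) + 172**2) = 1/((1 + 26)/(-115) + 172**2) = 1/(-1/115*27 + 29584) = 1/(-27/115 + 29584) = 1/(3402133/115) = 115/3402133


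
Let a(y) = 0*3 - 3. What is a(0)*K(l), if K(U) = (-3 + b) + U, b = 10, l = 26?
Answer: -99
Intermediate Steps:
a(y) = -3 (a(y) = 0 - 3 = -3)
K(U) = 7 + U (K(U) = (-3 + 10) + U = 7 + U)
a(0)*K(l) = -3*(7 + 26) = -3*33 = -99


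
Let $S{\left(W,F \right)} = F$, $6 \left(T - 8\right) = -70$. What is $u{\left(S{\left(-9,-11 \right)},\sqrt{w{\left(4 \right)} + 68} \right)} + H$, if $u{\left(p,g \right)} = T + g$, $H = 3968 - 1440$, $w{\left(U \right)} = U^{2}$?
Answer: $\frac{7573}{3} + 2 \sqrt{21} \approx 2533.5$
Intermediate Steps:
$T = - \frac{11}{3}$ ($T = 8 + \frac{1}{6} \left(-70\right) = 8 - \frac{35}{3} = - \frac{11}{3} \approx -3.6667$)
$H = 2528$
$u{\left(p,g \right)} = - \frac{11}{3} + g$
$u{\left(S{\left(-9,-11 \right)},\sqrt{w{\left(4 \right)} + 68} \right)} + H = \left(- \frac{11}{3} + \sqrt{4^{2} + 68}\right) + 2528 = \left(- \frac{11}{3} + \sqrt{16 + 68}\right) + 2528 = \left(- \frac{11}{3} + \sqrt{84}\right) + 2528 = \left(- \frac{11}{3} + 2 \sqrt{21}\right) + 2528 = \frac{7573}{3} + 2 \sqrt{21}$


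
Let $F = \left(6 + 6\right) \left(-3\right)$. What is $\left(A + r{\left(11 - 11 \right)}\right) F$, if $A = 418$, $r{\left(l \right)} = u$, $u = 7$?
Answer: $-15300$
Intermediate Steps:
$r{\left(l \right)} = 7$
$F = -36$ ($F = 12 \left(-3\right) = -36$)
$\left(A + r{\left(11 - 11 \right)}\right) F = \left(418 + 7\right) \left(-36\right) = 425 \left(-36\right) = -15300$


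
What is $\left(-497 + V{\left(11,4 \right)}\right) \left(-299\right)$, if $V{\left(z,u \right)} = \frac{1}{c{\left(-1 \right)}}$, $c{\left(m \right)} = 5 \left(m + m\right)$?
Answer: $\frac{1486329}{10} \approx 1.4863 \cdot 10^{5}$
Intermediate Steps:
$c{\left(m \right)} = 10 m$ ($c{\left(m \right)} = 5 \cdot 2 m = 10 m$)
$V{\left(z,u \right)} = - \frac{1}{10}$ ($V{\left(z,u \right)} = \frac{1}{10 \left(-1\right)} = \frac{1}{-10} = - \frac{1}{10}$)
$\left(-497 + V{\left(11,4 \right)}\right) \left(-299\right) = \left(-497 - \frac{1}{10}\right) \left(-299\right) = \left(- \frac{4971}{10}\right) \left(-299\right) = \frac{1486329}{10}$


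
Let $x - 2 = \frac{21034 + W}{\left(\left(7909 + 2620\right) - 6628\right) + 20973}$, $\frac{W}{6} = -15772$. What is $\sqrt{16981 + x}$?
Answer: $\frac{2 \sqrt{656613815341}}{12437} \approx 130.31$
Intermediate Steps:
$W = -94632$ ($W = 6 \left(-15772\right) = -94632$)
$x = - \frac{11925}{12437}$ ($x = 2 + \frac{21034 - 94632}{\left(\left(7909 + 2620\right) - 6628\right) + 20973} = 2 - \frac{73598}{\left(10529 - 6628\right) + 20973} = 2 - \frac{73598}{3901 + 20973} = 2 - \frac{73598}{24874} = 2 - \frac{36799}{12437} = - \frac{11925}{12437} \approx -0.95883$)
$\sqrt{16981 + x} = \sqrt{16981 - \frac{11925}{12437}} = \sqrt{\frac{211180772}{12437}} = \frac{2 \sqrt{656613815341}}{12437}$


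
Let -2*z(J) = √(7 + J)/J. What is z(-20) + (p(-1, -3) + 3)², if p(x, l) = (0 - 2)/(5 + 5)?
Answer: 196/25 + I*√13/40 ≈ 7.84 + 0.090139*I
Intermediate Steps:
z(J) = -√(7 + J)/(2*J)
p(x, l) = -⅕ (p(x, l) = -2/10 = -2*⅒ = -⅕)
z(-20) + (p(-1, -3) + 3)² = -½*√(7 - 20)/(-20) + (-⅕ + 3)² = -½*(-1/20)*√(-13) + (14/5)² = -½*(-1/20)*I*√13 + 196/25 = I*√13/40 + 196/25 = 196/25 + I*√13/40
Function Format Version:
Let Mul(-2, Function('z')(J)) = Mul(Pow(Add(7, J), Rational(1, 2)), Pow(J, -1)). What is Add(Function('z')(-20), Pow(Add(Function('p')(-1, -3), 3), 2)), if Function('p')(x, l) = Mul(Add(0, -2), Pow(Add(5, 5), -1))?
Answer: Add(Rational(196, 25), Mul(Rational(1, 40), I, Pow(13, Rational(1, 2)))) ≈ Add(7.8400, Mul(0.090139, I))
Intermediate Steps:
Function('z')(J) = Mul(Rational(-1, 2), Pow(J, -1), Pow(Add(7, J), Rational(1, 2))) (Function('z')(J) = Mul(Rational(-1, 2), Mul(Pow(Add(7, J), Rational(1, 2)), Pow(J, -1))) = Mul(Rational(-1, 2), Mul(Pow(J, -1), Pow(Add(7, J), Rational(1, 2)))) = Mul(Rational(-1, 2), Pow(J, -1), Pow(Add(7, J), Rational(1, 2))))
Function('p')(x, l) = Rational(-1, 5) (Function('p')(x, l) = Mul(-2, Pow(10, -1)) = Mul(-2, Rational(1, 10)) = Rational(-1, 5))
Add(Function('z')(-20), Pow(Add(Function('p')(-1, -3), 3), 2)) = Add(Mul(Rational(-1, 2), Pow(-20, -1), Pow(Add(7, -20), Rational(1, 2))), Pow(Add(Rational(-1, 5), 3), 2)) = Add(Mul(Rational(-1, 2), Rational(-1, 20), Pow(-13, Rational(1, 2))), Pow(Rational(14, 5), 2)) = Add(Mul(Rational(-1, 2), Rational(-1, 20), Mul(I, Pow(13, Rational(1, 2)))), Rational(196, 25)) = Add(Mul(Rational(1, 40), I, Pow(13, Rational(1, 2))), Rational(196, 25)) = Add(Rational(196, 25), Mul(Rational(1, 40), I, Pow(13, Rational(1, 2))))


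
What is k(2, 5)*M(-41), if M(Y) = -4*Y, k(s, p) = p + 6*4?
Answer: 4756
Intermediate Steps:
k(s, p) = 24 + p (k(s, p) = p + 24 = 24 + p)
k(2, 5)*M(-41) = (24 + 5)*(-4*(-41)) = 29*164 = 4756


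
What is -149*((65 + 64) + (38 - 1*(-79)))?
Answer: -36654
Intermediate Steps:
-149*((65 + 64) + (38 - 1*(-79))) = -149*(129 + (38 + 79)) = -149*(129 + 117) = -149*246 = -36654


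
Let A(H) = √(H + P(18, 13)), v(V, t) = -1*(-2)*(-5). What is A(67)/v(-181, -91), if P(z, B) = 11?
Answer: -√78/10 ≈ -0.88318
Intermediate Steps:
v(V, t) = -10 (v(V, t) = 2*(-5) = -10)
A(H) = √(11 + H) (A(H) = √(H + 11) = √(11 + H))
A(67)/v(-181, -91) = √(11 + 67)/(-10) = √78*(-⅒) = -√78/10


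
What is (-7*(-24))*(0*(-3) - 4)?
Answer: -672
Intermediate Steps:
(-7*(-24))*(0*(-3) - 4) = 168*(0 - 4) = 168*(-4) = -672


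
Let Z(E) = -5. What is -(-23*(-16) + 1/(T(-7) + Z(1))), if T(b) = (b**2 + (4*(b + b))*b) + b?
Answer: -157873/429 ≈ -368.00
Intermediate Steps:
T(b) = b + 9*b**2 (T(b) = (b**2 + (4*(2*b))*b) + b = (b**2 + (8*b)*b) + b = (b**2 + 8*b**2) + b = 9*b**2 + b = b + 9*b**2)
-(-23*(-16) + 1/(T(-7) + Z(1))) = -(-23*(-16) + 1/(-7*(1 + 9*(-7)) - 5)) = -(368 + 1/(-7*(1 - 63) - 5)) = -(368 + 1/(-7*(-62) - 5)) = -(368 + 1/(434 - 5)) = -(368 + 1/429) = -1*157873/429 = -157873/429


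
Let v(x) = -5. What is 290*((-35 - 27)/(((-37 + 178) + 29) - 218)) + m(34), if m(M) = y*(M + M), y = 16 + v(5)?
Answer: 13471/12 ≈ 1122.6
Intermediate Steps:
y = 11 (y = 16 - 5 = 11)
m(M) = 22*M (m(M) = 11*(M + M) = 11*(2*M) = 22*M)
290*((-35 - 27)/(((-37 + 178) + 29) - 218)) + m(34) = 290*((-35 - 27)/(((-37 + 178) + 29) - 218)) + 22*34 = 290*(-62/((141 + 29) - 218)) + 748 = 290*(-62/(170 - 218)) + 748 = 290*(-62/(-48)) + 748 = 290*(-62*(-1/48)) + 748 = 290*(31/24) + 748 = 4495/12 + 748 = 13471/12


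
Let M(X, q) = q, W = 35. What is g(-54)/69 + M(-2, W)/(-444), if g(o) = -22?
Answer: -4061/10212 ≈ -0.39767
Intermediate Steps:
g(-54)/69 + M(-2, W)/(-444) = -22/69 + 35/(-444) = -22*1/69 + 35*(-1/444) = -22/69 - 35/444 = -4061/10212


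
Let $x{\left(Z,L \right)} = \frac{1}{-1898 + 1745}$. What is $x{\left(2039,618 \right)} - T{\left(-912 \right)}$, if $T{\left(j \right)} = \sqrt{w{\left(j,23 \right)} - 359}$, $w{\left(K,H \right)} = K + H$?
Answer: $- \frac{1}{153} - 4 i \sqrt{78} \approx -0.0065359 - 35.327 i$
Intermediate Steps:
$x{\left(Z,L \right)} = - \frac{1}{153}$ ($x{\left(Z,L \right)} = \frac{1}{-153} = - \frac{1}{153}$)
$w{\left(K,H \right)} = H + K$
$T{\left(j \right)} = \sqrt{-336 + j}$ ($T{\left(j \right)} = \sqrt{\left(23 + j\right) - 359} = \sqrt{-336 + j}$)
$x{\left(2039,618 \right)} - T{\left(-912 \right)} = - \frac{1}{153} - \sqrt{-336 - 912} = - \frac{1}{153} - \sqrt{-1248} = - \frac{1}{153} - 4 i \sqrt{78}$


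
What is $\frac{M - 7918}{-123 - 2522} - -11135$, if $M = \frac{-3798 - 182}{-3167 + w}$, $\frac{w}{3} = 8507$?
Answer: $\frac{329274343751}{29563165} \approx 11138.0$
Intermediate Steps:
$w = 25521$ ($w = 3 \cdot 8507 = 25521$)
$M = - \frac{1990}{11177}$ ($M = \frac{-3798 - 182}{-3167 + 25521} = - \frac{3980}{22354} = \left(-3980\right) \frac{1}{22354} = - \frac{1990}{11177} \approx -0.17804$)
$\frac{M - 7918}{-123 - 2522} - -11135 = \frac{- \frac{1990}{11177} - 7918}{-123 - 2522} - -11135 = - \frac{88501476}{11177 \left(-2645\right)} + 11135 = \left(- \frac{88501476}{11177}\right) \left(- \frac{1}{2645}\right) + 11135 = \frac{88501476}{29563165} + 11135 = \frac{329274343751}{29563165}$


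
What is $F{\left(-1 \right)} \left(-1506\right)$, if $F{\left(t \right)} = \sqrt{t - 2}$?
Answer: $- 1506 i \sqrt{3} \approx - 2608.5 i$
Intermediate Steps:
$F{\left(t \right)} = \sqrt{-2 + t}$
$F{\left(-1 \right)} \left(-1506\right) = \sqrt{-2 - 1} \left(-1506\right) = \sqrt{-3} \left(-1506\right) = i \sqrt{3} \left(-1506\right) = - 1506 i \sqrt{3}$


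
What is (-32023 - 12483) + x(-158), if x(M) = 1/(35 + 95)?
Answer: -5785779/130 ≈ -44506.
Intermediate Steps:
x(M) = 1/130
(-32023 - 12483) + x(-158) = (-32023 - 12483) + 1/130 = -44506 + 1/130 = -5785779/130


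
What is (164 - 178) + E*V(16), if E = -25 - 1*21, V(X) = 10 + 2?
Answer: -566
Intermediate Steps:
V(X) = 12
E = -46 (E = -25 - 21 = -46)
(164 - 178) + E*V(16) = (164 - 178) - 46*12 = -14 - 552 = -566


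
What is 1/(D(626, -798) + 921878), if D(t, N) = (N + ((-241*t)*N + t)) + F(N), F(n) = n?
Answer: 1/121311976 ≈ 8.2432e-9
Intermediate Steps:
D(t, N) = t + 2*N - 241*N*t (D(t, N) = (N + ((-241*t)*N + t)) + N = (N + (-241*N*t + t)) + N = (N + (t - 241*N*t)) + N = (N + t - 241*N*t) + N = t + 2*N - 241*N*t)
1/(D(626, -798) + 921878) = 1/((626 + 2*(-798) - 241*(-798)*626) + 921878) = 1/((626 - 1596 + 120391068) + 921878) = 1/(120390098 + 921878) = 1/121311976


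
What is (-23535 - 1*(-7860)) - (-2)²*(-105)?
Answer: -15255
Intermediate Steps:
(-23535 - 1*(-7860)) - (-2)²*(-105) = (-23535 + 7860) - 4*(-105) = -15675 - 1*(-420) = -15675 + 420 = -15255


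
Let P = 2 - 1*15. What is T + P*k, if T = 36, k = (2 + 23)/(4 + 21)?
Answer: 23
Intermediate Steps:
k = 1 (k = 25/25 = 25*(1/25) = 1)
P = -13 (P = 2 - 15 = -13)
T + P*k = 36 - 13*1 = 36 - 13 = 23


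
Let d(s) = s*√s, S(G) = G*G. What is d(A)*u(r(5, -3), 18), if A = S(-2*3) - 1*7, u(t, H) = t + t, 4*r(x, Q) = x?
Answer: 145*√29/2 ≈ 390.42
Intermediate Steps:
r(x, Q) = x/4
S(G) = G²
u(t, H) = 2*t
A = 29 (A = (-2*3)² - 1*7 = (-6)² - 7 = 36 - 7 = 29)
d(s) = s^(3/2)
d(A)*u(r(5, -3), 18) = 29^(3/2)*(2*((¼)*5)) = (29*√29)*(2*(5/4)) = (29*√29)*(5/2) = 145*√29/2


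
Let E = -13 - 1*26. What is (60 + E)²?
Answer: 441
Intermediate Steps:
E = -39 (E = -13 - 26 = -39)
(60 + E)² = (60 - 39)² = 21² = 441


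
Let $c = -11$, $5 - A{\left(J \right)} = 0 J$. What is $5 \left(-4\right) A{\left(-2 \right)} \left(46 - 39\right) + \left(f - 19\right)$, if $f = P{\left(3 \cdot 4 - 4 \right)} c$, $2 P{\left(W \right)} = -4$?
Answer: $-697$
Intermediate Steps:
$P{\left(W \right)} = -2$ ($P{\left(W \right)} = \frac{1}{2} \left(-4\right) = -2$)
$A{\left(J \right)} = 5$ ($A{\left(J \right)} = 5 - 0 J = 5 - 0 = 5 + 0 = 5$)
$f = 22$ ($f = \left(-2\right) \left(-11\right) = 22$)
$5 \left(-4\right) A{\left(-2 \right)} \left(46 - 39\right) + \left(f - 19\right) = 5 \left(-4\right) 5 \left(46 - 39\right) + \left(22 - 19\right) = \left(-20\right) 5 \cdot 7 + 3 = \left(-100\right) 7 + 3 = -700 + 3 = -697$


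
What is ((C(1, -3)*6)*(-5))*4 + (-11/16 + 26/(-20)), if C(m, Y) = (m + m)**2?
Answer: -38559/80 ≈ -481.99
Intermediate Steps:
C(m, Y) = 4*m**2 (C(m, Y) = (2*m)**2 = 4*m**2)
((C(1, -3)*6)*(-5))*4 + (-11/16 + 26/(-20)) = (((4*1**2)*6)*(-5))*4 + (-11/16 + 26/(-20)) = (((4*1)*6)*(-5))*4 + (-11*1/16 + 26*(-1/20)) = ((4*6)*(-5))*4 + (-11/16 - 13/10) = (24*(-5))*4 - 159/80 = -120*4 - 159/80 = -480 - 159/80 = -38559/80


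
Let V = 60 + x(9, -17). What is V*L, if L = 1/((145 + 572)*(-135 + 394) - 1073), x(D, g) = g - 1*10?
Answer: 33/184630 ≈ 0.00017874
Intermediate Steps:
x(D, g) = -10 + g (x(D, g) = g - 10 = -10 + g)
V = 33 (V = 60 + (-10 - 17) = 60 - 27 = 33)
L = 1/184630 (L = 1/(717*259 - 1073) = 1/(185703 - 1073) = 1/184630 ≈ 5.4162e-6)
V*L = 33*(1/184630) = 33/184630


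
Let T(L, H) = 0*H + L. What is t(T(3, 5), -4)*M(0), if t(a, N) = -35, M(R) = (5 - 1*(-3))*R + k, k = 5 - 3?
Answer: -70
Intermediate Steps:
T(L, H) = L (T(L, H) = 0 + L = L)
k = 2
M(R) = 2 + 8*R (M(R) = (5 - 1*(-3))*R + 2 = (5 + 3)*R + 2 = 8*R + 2 = 2 + 8*R)
t(T(3, 5), -4)*M(0) = -35*(2 + 8*0) = -35*(2 + 0) = -35*2 = -70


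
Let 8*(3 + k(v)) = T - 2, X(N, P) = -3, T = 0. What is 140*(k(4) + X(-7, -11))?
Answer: -875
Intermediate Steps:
k(v) = -13/4 (k(v) = -3 + (0 - 2)/8 = -3 + (⅛)*(-2) = -3 - ¼ = -13/4)
140*(k(4) + X(-7, -11)) = 140*(-13/4 - 3) = 140*(-25/4) = -875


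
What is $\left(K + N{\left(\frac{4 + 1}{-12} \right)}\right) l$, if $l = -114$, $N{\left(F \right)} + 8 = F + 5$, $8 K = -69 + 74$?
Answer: $\frac{1273}{4} \approx 318.25$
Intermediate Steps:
$K = \frac{5}{8}$ ($K = \frac{-69 + 74}{8} = \frac{1}{8} \cdot 5 = \frac{5}{8} \approx 0.625$)
$N{\left(F \right)} = -3 + F$ ($N{\left(F \right)} = -8 + \left(F + 5\right) = -8 + \left(5 + F\right) = -3 + F$)
$\left(K + N{\left(\frac{4 + 1}{-12} \right)}\right) l = \left(\frac{5}{8} - \left(3 - \frac{4 + 1}{-12}\right)\right) \left(-114\right) = \left(\frac{5}{8} + \left(-3 + 5 \left(- \frac{1}{12}\right)\right)\right) \left(-114\right) = \left(\frac{5}{8} - \frac{41}{12}\right) \left(-114\right) = \left(- \frac{67}{24}\right) \left(-114\right) = \frac{1273}{4}$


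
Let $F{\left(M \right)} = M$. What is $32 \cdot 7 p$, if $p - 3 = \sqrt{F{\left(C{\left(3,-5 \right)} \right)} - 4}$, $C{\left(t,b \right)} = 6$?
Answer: $672 + 224 \sqrt{2} \approx 988.78$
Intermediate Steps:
$p = 3 + \sqrt{2}$ ($p = 3 + \sqrt{6 - 4} = 3 + \sqrt{2} \approx 4.4142$)
$32 \cdot 7 p = 32 \cdot 7 \left(3 + \sqrt{2}\right) = 224 \left(3 + \sqrt{2}\right) = 672 + 224 \sqrt{2}$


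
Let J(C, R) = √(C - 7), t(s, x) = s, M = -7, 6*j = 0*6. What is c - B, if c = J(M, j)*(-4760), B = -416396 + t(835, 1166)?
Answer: 415561 - 4760*I*√14 ≈ 4.1556e+5 - 17810.0*I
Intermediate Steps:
j = 0 (j = (0*6)/6 = (⅙)*0 = 0)
J(C, R) = √(-7 + C)
B = -415561 (B = -416396 + 835 = -415561)
c = -4760*I*√14 (c = √(-7 - 7)*(-4760) = √(-14)*(-4760) = (I*√14)*(-4760) = -4760*I*√14 ≈ -17810.0*I)
c - B = -4760*I*√14 - 1*(-415561) = -4760*I*√14 + 415561 = 415561 - 4760*I*√14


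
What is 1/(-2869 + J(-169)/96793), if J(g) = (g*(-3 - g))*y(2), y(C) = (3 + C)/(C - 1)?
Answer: -96793/277839387 ≈ -0.00034838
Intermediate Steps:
y(C) = (3 + C)/(-1 + C)
J(g) = 5*g*(-3 - g) (J(g) = (g*(-3 - g))*((3 + 2)/(-1 + 2)) = (g*(-3 - g))*(5/1) = (g*(-3 - g))*(1*5) = (g*(-3 - g))*5 = 5*g*(-3 - g))
1/(-2869 + J(-169)/96793) = 1/(-2869 - 5*(-169)*(3 - 169)/96793) = 1/(-2869 - 5*(-169)*(-166)*(1/96793)) = 1/(-2869 - 140270*1/96793) = 1/(-2869 - 140270/96793) = 1/(-277839387/96793) = -96793/277839387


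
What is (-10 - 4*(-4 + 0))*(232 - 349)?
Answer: -702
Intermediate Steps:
(-10 - 4*(-4 + 0))*(232 - 349) = (-10 - 4*(-4))*(-117) = (-10 + 16)*(-117) = 6*(-117) = -702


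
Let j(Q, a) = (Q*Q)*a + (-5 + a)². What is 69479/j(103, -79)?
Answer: -69479/831055 ≈ -0.083603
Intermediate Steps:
j(Q, a) = (-5 + a)² + a*Q² (j(Q, a) = Q²*a + (-5 + a)² = a*Q² + (-5 + a)² = (-5 + a)² + a*Q²)
69479/j(103, -79) = 69479/((-5 - 79)² - 79*103²) = 69479/((-84)² - 79*10609) = 69479/(7056 - 838111) = 69479/(-831055) = 69479*(-1/831055) = -69479/831055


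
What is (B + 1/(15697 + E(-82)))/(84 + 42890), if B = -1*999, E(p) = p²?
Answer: -11199289/481760027 ≈ -0.023247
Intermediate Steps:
B = -999
(B + 1/(15697 + E(-82)))/(84 + 42890) = (-999 + 1/(15697 + (-82)²))/(84 + 42890) = (-999 + 1/(15697 + 6724))/42974 = (-999 + 1/22421)*(1/42974) = -22398578/22421*1/42974 = -11199289/481760027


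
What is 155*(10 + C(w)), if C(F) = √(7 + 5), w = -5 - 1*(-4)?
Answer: 1550 + 310*√3 ≈ 2086.9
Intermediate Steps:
w = -1 (w = -5 + 4 = -1)
C(F) = 2*√3 (C(F) = √12 = 2*√3)
155*(10 + C(w)) = 155*(10 + 2*√3) = 1550 + 310*√3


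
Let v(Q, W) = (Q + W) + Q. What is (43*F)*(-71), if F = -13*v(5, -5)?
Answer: 198445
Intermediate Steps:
v(Q, W) = W + 2*Q
F = -65 (F = -13*(-5 + 2*5) = -13*(-5 + 10) = -13*5 = -65)
(43*F)*(-71) = (43*(-65))*(-71) = -2795*(-71) = 198445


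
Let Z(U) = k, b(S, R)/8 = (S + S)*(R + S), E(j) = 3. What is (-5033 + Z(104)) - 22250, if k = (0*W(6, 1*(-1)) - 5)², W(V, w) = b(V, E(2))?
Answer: -27258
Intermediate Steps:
b(S, R) = 16*S*(R + S) (b(S, R) = 8*((S + S)*(R + S)) = 8*((2*S)*(R + S)) = 8*(2*S*(R + S)) = 16*S*(R + S))
W(V, w) = 16*V*(3 + V)
k = 25 (k = (0*(16*6*(3 + 6)) - 5)² = (0*(16*6*9) - 5)² = (0*864 - 5)² = (0 - 5)² = (-5)² = 25)
Z(U) = 25
(-5033 + Z(104)) - 22250 = (-5033 + 25) - 22250 = -5008 - 22250 = -27258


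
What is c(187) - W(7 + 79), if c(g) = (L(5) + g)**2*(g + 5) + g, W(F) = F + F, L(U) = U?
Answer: 7077903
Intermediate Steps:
W(F) = 2*F
c(g) = g + (5 + g)**3 (c(g) = (5 + g)**2*(g + 5) + g = (5 + g)**2*(5 + g) + g = (5 + g)**3 + g = g + (5 + g)**3)
c(187) - W(7 + 79) = (125 + 187**3 + 15*187**2 + 76*187) - 2*(7 + 79) = (125 + 6539203 + 15*34969 + 14212) - 2*86 = (125 + 6539203 + 524535 + 14212) - 1*172 = 7078075 - 172 = 7077903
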